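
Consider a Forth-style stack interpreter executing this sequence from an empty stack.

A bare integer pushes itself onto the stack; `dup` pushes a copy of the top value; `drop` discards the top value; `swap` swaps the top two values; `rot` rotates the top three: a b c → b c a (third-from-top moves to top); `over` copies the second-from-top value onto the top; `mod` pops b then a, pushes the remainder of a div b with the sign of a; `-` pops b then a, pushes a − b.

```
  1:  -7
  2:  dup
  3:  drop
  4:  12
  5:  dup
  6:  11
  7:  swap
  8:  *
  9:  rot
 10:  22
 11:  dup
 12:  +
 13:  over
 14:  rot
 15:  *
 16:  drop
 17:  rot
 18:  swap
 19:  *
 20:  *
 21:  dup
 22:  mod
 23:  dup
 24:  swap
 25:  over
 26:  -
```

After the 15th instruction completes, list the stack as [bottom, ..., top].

-7   → -7
dup  → -7 -7
drop → -7
12   → -7 12
dup  → -7 12 12
11   → -7 12 12 11
swap → -7 12 11 12
*    → -7 12 132
rot  → 12 132 -7
22   → 12 132 -7 22
dup  → 12 132 -7 22 22
+    → 12 132 -7 44
over → 12 132 -7 44 -7
rot  → 12 132 44 -7 -7
*    → 12 132 44 49

[12, 132, 44, 49]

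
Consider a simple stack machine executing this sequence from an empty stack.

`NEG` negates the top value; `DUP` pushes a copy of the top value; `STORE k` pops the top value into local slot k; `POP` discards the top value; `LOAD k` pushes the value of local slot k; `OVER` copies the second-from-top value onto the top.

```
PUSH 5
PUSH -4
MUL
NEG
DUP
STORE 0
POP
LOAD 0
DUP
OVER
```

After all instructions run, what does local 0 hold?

PUSH 5   5
PUSH -4  5 -4
MUL      -20
NEG      20
DUP      20 20
STORE 0  20
POP      (empty)
LOAD 0   20
DUP      20 20
OVER     20 20 20

20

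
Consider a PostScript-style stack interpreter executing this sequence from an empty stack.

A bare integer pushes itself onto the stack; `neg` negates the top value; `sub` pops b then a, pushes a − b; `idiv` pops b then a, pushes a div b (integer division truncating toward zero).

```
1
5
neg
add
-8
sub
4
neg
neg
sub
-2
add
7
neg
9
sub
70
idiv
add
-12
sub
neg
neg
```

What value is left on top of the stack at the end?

1    -> [1]
5    -> [1, 5]
neg  -> [1, -5]
add  -> [-4]
-8   -> [-4, -8]
sub  -> [4]
4    -> [4, 4]
neg  -> [4, -4]
neg  -> [4, 4]
sub  -> [0]
-2   -> [0, -2]
add  -> [-2]
7    -> [-2, 7]
neg  -> [-2, -7]
9    -> [-2, -7, 9]
sub  -> [-2, -16]
70   -> [-2, -16, 70]
idiv -> [-2, 0]
add  -> [-2]
-12  -> [-2, -12]
sub  -> [10]
neg  -> [-10]
neg  -> [10]

10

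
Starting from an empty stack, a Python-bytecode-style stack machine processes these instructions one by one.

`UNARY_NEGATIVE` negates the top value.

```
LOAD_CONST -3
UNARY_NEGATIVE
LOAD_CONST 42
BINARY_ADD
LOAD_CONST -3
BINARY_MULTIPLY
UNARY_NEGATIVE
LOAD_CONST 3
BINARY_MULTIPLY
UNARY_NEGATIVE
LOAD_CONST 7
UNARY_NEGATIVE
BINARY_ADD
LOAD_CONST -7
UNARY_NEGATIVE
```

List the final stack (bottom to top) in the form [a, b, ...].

LOAD_CONST -3   -> -3
UNARY_NEGATIVE  -> 3
LOAD_CONST 42   -> 3 42
BINARY_ADD      -> 45
LOAD_CONST -3   -> 45 -3
BINARY_MULTIPLY -> -135
UNARY_NEGATIVE  -> 135
LOAD_CONST 3    -> 135 3
BINARY_MULTIPLY -> 405
UNARY_NEGATIVE  -> -405
LOAD_CONST 7    -> -405 7
UNARY_NEGATIVE  -> -405 -7
BINARY_ADD      -> -412
LOAD_CONST -7   -> -412 -7
UNARY_NEGATIVE  -> -412 7

[-412, 7]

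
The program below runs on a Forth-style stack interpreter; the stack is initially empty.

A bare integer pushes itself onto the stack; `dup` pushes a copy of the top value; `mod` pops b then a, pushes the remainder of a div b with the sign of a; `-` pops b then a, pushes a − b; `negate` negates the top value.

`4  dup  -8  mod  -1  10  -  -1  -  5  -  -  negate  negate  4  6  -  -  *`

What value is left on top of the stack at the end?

84

4      -> [4]
dup    -> [4, 4]
-8     -> [4, 4, -8]
mod    -> [4, 4]
-1     -> [4, 4, -1]
10     -> [4, 4, -1, 10]
-      -> [4, 4, -11]
-1     -> [4, 4, -11, -1]
-      -> [4, 4, -10]
5      -> [4, 4, -10, 5]
-      -> [4, 4, -15]
-      -> [4, 19]
negate -> [4, -19]
negate -> [4, 19]
4      -> [4, 19, 4]
6      -> [4, 19, 4, 6]
-      -> [4, 19, -2]
-      -> [4, 21]
*      -> [84]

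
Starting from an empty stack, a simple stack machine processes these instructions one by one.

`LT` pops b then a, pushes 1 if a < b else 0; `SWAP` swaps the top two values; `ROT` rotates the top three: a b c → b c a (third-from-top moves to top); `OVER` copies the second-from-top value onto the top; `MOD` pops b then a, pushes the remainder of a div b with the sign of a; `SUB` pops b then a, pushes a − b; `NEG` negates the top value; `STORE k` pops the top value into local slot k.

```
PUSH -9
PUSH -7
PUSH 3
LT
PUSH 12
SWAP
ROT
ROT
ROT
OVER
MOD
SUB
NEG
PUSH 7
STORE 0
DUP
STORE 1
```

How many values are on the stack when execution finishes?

PUSH -9 -> [-9]
PUSH -7 -> [-9, -7]
PUSH 3  -> [-9, -7, 3]
LT      -> [-9, 1]
PUSH 12 -> [-9, 1, 12]
SWAP    -> [-9, 12, 1]
ROT     -> [12, 1, -9]
ROT     -> [1, -9, 12]
ROT     -> [-9, 12, 1]
OVER    -> [-9, 12, 1, 12]
MOD     -> [-9, 12, 1]
SUB     -> [-9, 11]
NEG     -> [-9, -11]
PUSH 7  -> [-9, -11, 7]
STORE 0 -> [-9, -11]
DUP     -> [-9, -11, -11]
STORE 1 -> [-9, -11]

2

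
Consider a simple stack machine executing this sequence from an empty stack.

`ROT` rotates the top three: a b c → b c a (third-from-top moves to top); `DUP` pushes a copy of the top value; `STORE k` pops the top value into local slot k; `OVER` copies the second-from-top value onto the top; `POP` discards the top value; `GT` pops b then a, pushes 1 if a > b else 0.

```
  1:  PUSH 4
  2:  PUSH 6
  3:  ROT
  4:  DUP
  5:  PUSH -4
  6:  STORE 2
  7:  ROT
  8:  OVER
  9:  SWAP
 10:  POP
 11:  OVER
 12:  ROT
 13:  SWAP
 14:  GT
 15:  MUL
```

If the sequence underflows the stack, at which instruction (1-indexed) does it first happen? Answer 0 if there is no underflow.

PUSH 4  [4]
PUSH 6  [4, 6]
ROT  — needs 3 operands, stack has 2 → underflow

3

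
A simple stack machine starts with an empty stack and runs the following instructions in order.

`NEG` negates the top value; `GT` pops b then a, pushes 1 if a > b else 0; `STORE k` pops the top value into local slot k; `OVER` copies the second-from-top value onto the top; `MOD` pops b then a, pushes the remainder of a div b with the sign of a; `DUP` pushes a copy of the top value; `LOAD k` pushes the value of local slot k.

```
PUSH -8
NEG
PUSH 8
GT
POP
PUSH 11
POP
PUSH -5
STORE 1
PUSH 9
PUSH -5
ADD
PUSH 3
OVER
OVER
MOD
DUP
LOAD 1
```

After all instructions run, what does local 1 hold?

-5

PUSH -8 -> [-8]
NEG     -> [8]
PUSH 8  -> [8, 8]
GT      -> [0]
POP     -> []
PUSH 11 -> [11]
POP     -> []
PUSH -5 -> [-5]
STORE 1 -> []
PUSH 9  -> [9]
PUSH -5 -> [9, -5]
ADD     -> [4]
PUSH 3  -> [4, 3]
OVER    -> [4, 3, 4]
OVER    -> [4, 3, 4, 3]
MOD     -> [4, 3, 1]
DUP     -> [4, 3, 1, 1]
LOAD 1  -> [4, 3, 1, 1, -5]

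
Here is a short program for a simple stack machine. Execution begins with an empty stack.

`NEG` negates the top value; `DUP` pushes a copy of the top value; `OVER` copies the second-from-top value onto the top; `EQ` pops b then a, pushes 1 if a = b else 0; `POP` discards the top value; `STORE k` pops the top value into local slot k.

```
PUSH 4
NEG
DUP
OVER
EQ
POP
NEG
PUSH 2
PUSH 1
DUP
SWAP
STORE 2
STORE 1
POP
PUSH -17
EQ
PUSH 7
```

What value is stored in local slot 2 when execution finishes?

PUSH 4   -> 4
NEG      -> -4
DUP      -> -4 -4
OVER     -> -4 -4 -4
EQ       -> -4 1
POP      -> -4
NEG      -> 4
PUSH 2   -> 4 2
PUSH 1   -> 4 2 1
DUP      -> 4 2 1 1
SWAP     -> 4 2 1 1
STORE 2  -> 4 2 1
STORE 1  -> 4 2
POP      -> 4
PUSH -17 -> 4 -17
EQ       -> 0
PUSH 7   -> 0 7

1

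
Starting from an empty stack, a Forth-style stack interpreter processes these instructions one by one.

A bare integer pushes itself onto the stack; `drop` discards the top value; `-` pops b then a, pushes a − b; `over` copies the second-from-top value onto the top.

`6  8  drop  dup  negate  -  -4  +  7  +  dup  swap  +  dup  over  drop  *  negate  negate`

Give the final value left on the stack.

900

6      : 6
8      : 6 8
drop   : 6
dup    : 6 6
negate : 6 -6
-      : 12
-4     : 12 -4
+      : 8
7      : 8 7
+      : 15
dup    : 15 15
swap   : 15 15
+      : 30
dup    : 30 30
over   : 30 30 30
drop   : 30 30
*      : 900
negate : -900
negate : 900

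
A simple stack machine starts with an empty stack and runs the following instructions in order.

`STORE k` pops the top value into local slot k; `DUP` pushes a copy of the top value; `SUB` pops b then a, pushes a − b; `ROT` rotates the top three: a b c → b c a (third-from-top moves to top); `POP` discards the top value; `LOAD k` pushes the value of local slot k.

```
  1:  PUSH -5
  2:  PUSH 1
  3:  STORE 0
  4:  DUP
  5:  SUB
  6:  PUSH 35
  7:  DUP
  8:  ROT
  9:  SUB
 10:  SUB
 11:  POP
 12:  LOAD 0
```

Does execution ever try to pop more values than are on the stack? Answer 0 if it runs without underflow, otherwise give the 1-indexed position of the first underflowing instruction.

0

PUSH -5 : [-5]
PUSH 1  : [-5, 1]
STORE 0 : [-5]
DUP     : [-5, -5]
SUB     : [0]
PUSH 35 : [0, 35]
DUP     : [0, 35, 35]
ROT     : [35, 35, 0]
SUB     : [35, 35]
SUB     : [0]
POP     : []
LOAD 0  : [1]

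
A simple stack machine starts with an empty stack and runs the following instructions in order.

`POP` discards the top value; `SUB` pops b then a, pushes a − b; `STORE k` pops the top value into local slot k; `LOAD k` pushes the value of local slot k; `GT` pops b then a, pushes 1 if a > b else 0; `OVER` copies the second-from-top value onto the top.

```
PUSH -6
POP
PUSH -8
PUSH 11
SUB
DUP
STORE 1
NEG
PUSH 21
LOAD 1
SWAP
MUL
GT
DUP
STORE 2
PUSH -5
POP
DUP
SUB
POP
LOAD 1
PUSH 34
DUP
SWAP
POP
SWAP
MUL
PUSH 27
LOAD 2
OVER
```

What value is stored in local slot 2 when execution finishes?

1

PUSH -6 -> [-6]
POP     -> []
PUSH -8 -> [-8]
PUSH 11 -> [-8, 11]
SUB     -> [-19]
DUP     -> [-19, -19]
STORE 1 -> [-19]
NEG     -> [19]
PUSH 21 -> [19, 21]
LOAD 1  -> [19, 21, -19]
SWAP    -> [19, -19, 21]
MUL     -> [19, -399]
GT      -> [1]
DUP     -> [1, 1]
STORE 2 -> [1]
PUSH -5 -> [1, -5]
POP     -> [1]
DUP     -> [1, 1]
SUB     -> [0]
POP     -> []
LOAD 1  -> [-19]
PUSH 34 -> [-19, 34]
DUP     -> [-19, 34, 34]
SWAP    -> [-19, 34, 34]
POP     -> [-19, 34]
SWAP    -> [34, -19]
MUL     -> [-646]
PUSH 27 -> [-646, 27]
LOAD 2  -> [-646, 27, 1]
OVER    -> [-646, 27, 1, 27]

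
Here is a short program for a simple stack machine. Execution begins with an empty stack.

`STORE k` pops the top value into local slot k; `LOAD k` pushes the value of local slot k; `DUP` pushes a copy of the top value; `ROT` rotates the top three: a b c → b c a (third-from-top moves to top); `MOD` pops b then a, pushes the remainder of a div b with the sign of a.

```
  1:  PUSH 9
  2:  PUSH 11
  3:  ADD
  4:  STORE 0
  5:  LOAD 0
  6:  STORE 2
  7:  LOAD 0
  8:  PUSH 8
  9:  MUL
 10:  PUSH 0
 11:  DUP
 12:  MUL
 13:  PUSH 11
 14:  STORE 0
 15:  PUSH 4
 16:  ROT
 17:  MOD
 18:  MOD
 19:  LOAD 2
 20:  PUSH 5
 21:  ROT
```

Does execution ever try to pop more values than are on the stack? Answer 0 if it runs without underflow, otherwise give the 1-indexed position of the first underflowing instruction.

PUSH 9  -> 9
PUSH 11 -> 9 11
ADD     -> 20
STORE 0 -> (empty)
LOAD 0  -> 20
STORE 2 -> (empty)
LOAD 0  -> 20
PUSH 8  -> 20 8
MUL     -> 160
PUSH 0  -> 160 0
DUP     -> 160 0 0
MUL     -> 160 0
PUSH 11 -> 160 0 11
STORE 0 -> 160 0
PUSH 4  -> 160 0 4
ROT     -> 0 4 160
MOD     -> 0 4
MOD     -> 0
LOAD 2  -> 0 20
PUSH 5  -> 0 20 5
ROT     -> 20 5 0

0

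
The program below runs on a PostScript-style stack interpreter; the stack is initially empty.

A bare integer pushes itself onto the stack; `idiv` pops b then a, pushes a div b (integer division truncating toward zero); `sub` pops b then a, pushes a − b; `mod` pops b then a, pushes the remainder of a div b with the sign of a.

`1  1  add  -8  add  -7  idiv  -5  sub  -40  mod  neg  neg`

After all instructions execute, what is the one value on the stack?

1    : 1
1    : 1 1
add  : 2
-8   : 2 -8
add  : -6
-7   : -6 -7
idiv : 0
-5   : 0 -5
sub  : 5
-40  : 5 -40
mod  : 5
neg  : -5
neg  : 5

5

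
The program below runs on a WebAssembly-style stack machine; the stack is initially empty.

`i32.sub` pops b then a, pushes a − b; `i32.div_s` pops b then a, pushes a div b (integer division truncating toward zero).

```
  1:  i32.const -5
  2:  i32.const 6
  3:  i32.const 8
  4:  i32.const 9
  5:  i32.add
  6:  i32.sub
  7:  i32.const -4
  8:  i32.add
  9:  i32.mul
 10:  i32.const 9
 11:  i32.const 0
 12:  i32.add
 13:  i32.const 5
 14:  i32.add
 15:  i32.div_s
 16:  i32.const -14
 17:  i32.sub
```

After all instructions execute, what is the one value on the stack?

19

i32.const -5  : -5
i32.const 6   : -5 6
i32.const 8   : -5 6 8
i32.const 9   : -5 6 8 9
i32.add       : -5 6 17
i32.sub       : -5 -11
i32.const -4  : -5 -11 -4
i32.add       : -5 -15
i32.mul       : 75
i32.const 9   : 75 9
i32.const 0   : 75 9 0
i32.add       : 75 9
i32.const 5   : 75 9 5
i32.add       : 75 14
i32.div_s     : 5
i32.const -14 : 5 -14
i32.sub       : 19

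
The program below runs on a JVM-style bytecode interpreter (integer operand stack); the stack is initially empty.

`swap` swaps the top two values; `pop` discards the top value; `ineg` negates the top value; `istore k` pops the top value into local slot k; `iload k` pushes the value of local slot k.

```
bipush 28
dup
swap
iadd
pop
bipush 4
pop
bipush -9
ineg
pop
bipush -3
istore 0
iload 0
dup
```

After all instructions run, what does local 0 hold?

bipush 28 → [28]
dup       → [28, 28]
swap      → [28, 28]
iadd      → [56]
pop       → []
bipush 4  → [4]
pop       → []
bipush -9 → [-9]
ineg      → [9]
pop       → []
bipush -3 → [-3]
istore 0  → []
iload 0   → [-3]
dup       → [-3, -3]

-3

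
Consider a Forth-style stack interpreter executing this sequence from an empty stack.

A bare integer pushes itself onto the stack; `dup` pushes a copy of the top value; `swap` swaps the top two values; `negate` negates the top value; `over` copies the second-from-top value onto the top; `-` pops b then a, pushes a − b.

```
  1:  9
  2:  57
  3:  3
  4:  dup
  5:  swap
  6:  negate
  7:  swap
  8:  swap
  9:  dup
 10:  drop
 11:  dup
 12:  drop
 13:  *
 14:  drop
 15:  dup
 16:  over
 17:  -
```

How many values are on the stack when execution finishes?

3

9       9
57      9 57
3       9 57 3
dup     9 57 3 3
swap    9 57 3 3
negate  9 57 3 -3
swap    9 57 -3 3
swap    9 57 3 -3
dup     9 57 3 -3 -3
drop    9 57 3 -3
dup     9 57 3 -3 -3
drop    9 57 3 -3
*       9 57 -9
drop    9 57
dup     9 57 57
over    9 57 57 57
-       9 57 0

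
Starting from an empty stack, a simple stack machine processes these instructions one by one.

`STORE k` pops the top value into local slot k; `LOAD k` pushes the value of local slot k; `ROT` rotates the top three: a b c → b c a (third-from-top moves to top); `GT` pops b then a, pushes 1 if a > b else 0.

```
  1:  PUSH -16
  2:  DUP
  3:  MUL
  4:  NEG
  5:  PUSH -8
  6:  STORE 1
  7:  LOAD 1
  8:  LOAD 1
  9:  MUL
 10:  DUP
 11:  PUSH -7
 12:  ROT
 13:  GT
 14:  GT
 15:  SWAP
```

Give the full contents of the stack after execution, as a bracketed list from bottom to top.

PUSH -16 → -16
DUP      → -16 -16
MUL      → 256
NEG      → -256
PUSH -8  → -256 -8
STORE 1  → -256
LOAD 1   → -256 -8
LOAD 1   → -256 -8 -8
MUL      → -256 64
DUP      → -256 64 64
PUSH -7  → -256 64 64 -7
ROT      → -256 64 -7 64
GT       → -256 64 0
GT       → -256 1
SWAP     → 1 -256

[1, -256]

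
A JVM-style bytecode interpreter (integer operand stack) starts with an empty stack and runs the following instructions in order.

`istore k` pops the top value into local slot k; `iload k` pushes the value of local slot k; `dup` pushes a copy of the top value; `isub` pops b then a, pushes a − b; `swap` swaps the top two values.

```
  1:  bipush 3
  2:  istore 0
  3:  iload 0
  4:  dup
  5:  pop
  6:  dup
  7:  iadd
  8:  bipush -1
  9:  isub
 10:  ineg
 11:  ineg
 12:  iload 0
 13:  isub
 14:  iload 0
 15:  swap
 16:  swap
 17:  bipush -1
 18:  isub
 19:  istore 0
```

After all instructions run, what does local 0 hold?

4

bipush 3  -> 3
istore 0  -> (empty)
iload 0   -> 3
dup       -> 3 3
pop       -> 3
dup       -> 3 3
iadd      -> 6
bipush -1 -> 6 -1
isub      -> 7
ineg      -> -7
ineg      -> 7
iload 0   -> 7 3
isub      -> 4
iload 0   -> 4 3
swap      -> 3 4
swap      -> 4 3
bipush -1 -> 4 3 -1
isub      -> 4 4
istore 0  -> 4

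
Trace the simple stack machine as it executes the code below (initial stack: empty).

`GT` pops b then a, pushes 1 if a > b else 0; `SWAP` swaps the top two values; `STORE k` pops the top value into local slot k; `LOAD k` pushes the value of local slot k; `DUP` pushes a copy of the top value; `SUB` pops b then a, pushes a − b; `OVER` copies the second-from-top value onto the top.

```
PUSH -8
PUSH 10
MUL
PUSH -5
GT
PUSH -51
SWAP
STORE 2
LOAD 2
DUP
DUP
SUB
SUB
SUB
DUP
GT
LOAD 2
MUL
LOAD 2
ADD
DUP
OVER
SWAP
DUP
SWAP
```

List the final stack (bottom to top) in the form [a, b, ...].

[0, 0, 0, 0]

PUSH -8  → [-8]
PUSH 10  → [-8, 10]
MUL      → [-80]
PUSH -5  → [-80, -5]
GT       → [0]
PUSH -51 → [0, -51]
SWAP     → [-51, 0]
STORE 2  → [-51]
LOAD 2   → [-51, 0]
DUP      → [-51, 0, 0]
DUP      → [-51, 0, 0, 0]
SUB      → [-51, 0, 0]
SUB      → [-51, 0]
SUB      → [-51]
DUP      → [-51, -51]
GT       → [0]
LOAD 2   → [0, 0]
MUL      → [0]
LOAD 2   → [0, 0]
ADD      → [0]
DUP      → [0, 0]
OVER     → [0, 0, 0]
SWAP     → [0, 0, 0]
DUP      → [0, 0, 0, 0]
SWAP     → [0, 0, 0, 0]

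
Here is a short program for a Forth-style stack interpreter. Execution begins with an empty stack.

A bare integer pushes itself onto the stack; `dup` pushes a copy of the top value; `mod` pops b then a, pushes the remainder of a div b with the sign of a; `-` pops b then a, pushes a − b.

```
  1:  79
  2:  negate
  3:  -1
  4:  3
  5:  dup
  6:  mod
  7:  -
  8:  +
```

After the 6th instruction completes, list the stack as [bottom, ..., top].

79      [79]
negate  [-79]
-1      [-79, -1]
3       [-79, -1, 3]
dup     [-79, -1, 3, 3]
mod     [-79, -1, 0]

[-79, -1, 0]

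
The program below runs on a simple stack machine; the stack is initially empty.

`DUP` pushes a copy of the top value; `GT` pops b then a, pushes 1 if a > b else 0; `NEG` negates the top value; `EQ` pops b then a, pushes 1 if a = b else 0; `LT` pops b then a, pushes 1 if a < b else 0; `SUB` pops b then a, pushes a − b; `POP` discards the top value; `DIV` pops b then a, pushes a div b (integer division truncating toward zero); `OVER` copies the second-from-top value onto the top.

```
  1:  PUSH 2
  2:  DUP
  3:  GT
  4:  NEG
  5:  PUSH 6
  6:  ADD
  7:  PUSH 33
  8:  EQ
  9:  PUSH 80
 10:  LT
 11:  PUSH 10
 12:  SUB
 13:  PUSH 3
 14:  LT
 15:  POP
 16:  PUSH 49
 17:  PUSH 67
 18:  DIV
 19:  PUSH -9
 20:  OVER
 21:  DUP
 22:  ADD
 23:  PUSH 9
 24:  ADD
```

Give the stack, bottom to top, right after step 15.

PUSH 2  -> [2]
DUP     -> [2, 2]
GT      -> [0]
NEG     -> [0]
PUSH 6  -> [0, 6]
ADD     -> [6]
PUSH 33 -> [6, 33]
EQ      -> [0]
PUSH 80 -> [0, 80]
LT      -> [1]
PUSH 10 -> [1, 10]
SUB     -> [-9]
PUSH 3  -> [-9, 3]
LT      -> [1]
POP     -> []

[]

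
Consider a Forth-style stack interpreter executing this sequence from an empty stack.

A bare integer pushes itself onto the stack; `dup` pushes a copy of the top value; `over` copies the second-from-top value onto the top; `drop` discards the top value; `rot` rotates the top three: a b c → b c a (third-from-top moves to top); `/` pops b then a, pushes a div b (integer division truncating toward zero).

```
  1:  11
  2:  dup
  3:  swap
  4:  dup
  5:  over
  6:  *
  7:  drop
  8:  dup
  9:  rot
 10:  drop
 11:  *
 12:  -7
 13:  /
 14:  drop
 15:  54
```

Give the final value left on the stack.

11   -> 11
dup  -> 11 11
swap -> 11 11
dup  -> 11 11 11
over -> 11 11 11 11
*    -> 11 11 121
drop -> 11 11
dup  -> 11 11 11
rot  -> 11 11 11
drop -> 11 11
*    -> 121
-7   -> 121 -7
/    -> -17
drop -> (empty)
54   -> 54

54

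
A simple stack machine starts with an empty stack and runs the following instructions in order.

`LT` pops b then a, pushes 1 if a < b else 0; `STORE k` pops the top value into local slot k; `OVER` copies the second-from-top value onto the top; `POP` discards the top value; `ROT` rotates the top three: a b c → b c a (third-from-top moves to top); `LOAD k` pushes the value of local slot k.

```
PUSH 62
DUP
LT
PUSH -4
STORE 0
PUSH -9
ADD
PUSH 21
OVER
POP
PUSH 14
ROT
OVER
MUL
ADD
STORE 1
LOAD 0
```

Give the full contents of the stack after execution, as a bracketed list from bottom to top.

PUSH 62  [62]
DUP      [62, 62]
LT       [0]
PUSH -4  [0, -4]
STORE 0  [0]
PUSH -9  [0, -9]
ADD      [-9]
PUSH 21  [-9, 21]
OVER     [-9, 21, -9]
POP      [-9, 21]
PUSH 14  [-9, 21, 14]
ROT      [21, 14, -9]
OVER     [21, 14, -9, 14]
MUL      [21, 14, -126]
ADD      [21, -112]
STORE 1  [21]
LOAD 0   [21, -4]

[21, -4]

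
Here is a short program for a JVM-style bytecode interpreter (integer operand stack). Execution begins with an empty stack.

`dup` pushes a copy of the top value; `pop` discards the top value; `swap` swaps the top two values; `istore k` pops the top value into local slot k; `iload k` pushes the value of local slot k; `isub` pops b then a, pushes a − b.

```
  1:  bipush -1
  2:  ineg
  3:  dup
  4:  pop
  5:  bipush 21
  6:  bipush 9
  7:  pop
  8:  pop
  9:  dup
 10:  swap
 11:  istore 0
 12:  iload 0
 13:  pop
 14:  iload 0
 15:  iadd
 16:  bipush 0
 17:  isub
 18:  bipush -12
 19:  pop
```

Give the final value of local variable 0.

bipush -1  -> -1
ineg       -> 1
dup        -> 1 1
pop        -> 1
bipush 21  -> 1 21
bipush 9   -> 1 21 9
pop        -> 1 21
pop        -> 1
dup        -> 1 1
swap       -> 1 1
istore 0   -> 1
iload 0    -> 1 1
pop        -> 1
iload 0    -> 1 1
iadd       -> 2
bipush 0   -> 2 0
isub       -> 2
bipush -12 -> 2 -12
pop        -> 2

1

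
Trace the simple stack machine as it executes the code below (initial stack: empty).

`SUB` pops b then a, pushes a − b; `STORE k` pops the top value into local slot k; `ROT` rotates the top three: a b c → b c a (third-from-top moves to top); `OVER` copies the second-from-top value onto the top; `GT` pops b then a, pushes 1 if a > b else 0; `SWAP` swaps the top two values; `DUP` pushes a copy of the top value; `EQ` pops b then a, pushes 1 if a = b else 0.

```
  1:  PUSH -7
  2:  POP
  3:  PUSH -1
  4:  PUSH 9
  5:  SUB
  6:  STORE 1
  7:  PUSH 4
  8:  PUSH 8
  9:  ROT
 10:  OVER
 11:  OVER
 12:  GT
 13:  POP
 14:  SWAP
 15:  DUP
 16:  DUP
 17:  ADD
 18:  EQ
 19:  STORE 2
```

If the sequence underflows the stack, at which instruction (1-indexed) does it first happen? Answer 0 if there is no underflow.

9

PUSH -7 : -7
POP     : (empty)
PUSH -1 : -1
PUSH 9  : -1 9
SUB     : -10
STORE 1 : (empty)
PUSH 4  : 4
PUSH 8  : 4 8
ROT  — needs 3 operands, stack has 2 → underflow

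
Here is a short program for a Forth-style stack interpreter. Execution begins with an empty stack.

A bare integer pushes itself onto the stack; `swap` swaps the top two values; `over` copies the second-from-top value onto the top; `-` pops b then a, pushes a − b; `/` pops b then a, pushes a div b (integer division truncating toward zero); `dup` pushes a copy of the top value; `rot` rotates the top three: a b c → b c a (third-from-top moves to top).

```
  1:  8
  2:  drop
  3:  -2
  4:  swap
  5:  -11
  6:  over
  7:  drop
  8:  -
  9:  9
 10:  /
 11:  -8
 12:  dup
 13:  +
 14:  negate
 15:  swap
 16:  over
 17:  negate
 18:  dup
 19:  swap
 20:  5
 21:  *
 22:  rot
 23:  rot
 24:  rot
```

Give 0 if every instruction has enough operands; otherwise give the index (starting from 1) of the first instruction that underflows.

4

8     [8]
drop  []
-2    [-2]
swap  — needs 2 operands, stack has 1 → underflow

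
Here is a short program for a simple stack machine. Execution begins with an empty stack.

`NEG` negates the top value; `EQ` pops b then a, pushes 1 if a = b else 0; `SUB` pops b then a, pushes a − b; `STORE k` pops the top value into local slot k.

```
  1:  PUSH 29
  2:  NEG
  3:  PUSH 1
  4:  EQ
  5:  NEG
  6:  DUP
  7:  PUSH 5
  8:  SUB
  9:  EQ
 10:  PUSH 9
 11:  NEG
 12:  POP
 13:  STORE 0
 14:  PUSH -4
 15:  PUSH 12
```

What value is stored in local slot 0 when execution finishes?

PUSH 29  29
NEG      -29
PUSH 1   -29 1
EQ       0
NEG      0
DUP      0 0
PUSH 5   0 0 5
SUB      0 -5
EQ       0
PUSH 9   0 9
NEG      0 -9
POP      0
STORE 0  (empty)
PUSH -4  -4
PUSH 12  -4 12

0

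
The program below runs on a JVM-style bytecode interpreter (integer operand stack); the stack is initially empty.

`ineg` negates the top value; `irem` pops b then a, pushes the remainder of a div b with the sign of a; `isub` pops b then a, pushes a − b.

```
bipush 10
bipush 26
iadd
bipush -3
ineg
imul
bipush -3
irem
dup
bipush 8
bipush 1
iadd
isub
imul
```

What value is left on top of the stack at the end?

bipush 10  [10]
bipush 26  [10, 26]
iadd       [36]
bipush -3  [36, -3]
ineg       [36, 3]
imul       [108]
bipush -3  [108, -3]
irem       [0]
dup        [0, 0]
bipush 8   [0, 0, 8]
bipush 1   [0, 0, 8, 1]
iadd       [0, 0, 9]
isub       [0, -9]
imul       [0]

0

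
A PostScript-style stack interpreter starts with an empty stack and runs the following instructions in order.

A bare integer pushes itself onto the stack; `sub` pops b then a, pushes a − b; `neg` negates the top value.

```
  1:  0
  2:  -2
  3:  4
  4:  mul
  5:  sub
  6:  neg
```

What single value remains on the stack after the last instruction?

0   -> 0
-2  -> 0 -2
4   -> 0 -2 4
mul -> 0 -8
sub -> 8
neg -> -8

-8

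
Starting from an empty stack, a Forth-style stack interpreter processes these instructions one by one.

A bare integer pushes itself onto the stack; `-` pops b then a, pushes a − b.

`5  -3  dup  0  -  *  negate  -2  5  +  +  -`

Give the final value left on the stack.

5      -> [5]
-3     -> [5, -3]
dup    -> [5, -3, -3]
0      -> [5, -3, -3, 0]
-      -> [5, -3, -3]
*      -> [5, 9]
negate -> [5, -9]
-2     -> [5, -9, -2]
5      -> [5, -9, -2, 5]
+      -> [5, -9, 3]
+      -> [5, -6]
-      -> [11]

11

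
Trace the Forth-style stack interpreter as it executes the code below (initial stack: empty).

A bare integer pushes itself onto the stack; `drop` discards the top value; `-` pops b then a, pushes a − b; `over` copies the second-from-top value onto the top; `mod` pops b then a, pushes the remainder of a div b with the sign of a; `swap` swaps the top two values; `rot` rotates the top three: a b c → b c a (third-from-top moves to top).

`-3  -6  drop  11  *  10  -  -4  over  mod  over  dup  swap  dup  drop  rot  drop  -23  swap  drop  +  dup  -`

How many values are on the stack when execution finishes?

-3   : [-3]
-6   : [-3, -6]
drop : [-3]
11   : [-3, 11]
*    : [-33]
10   : [-33, 10]
-    : [-43]
-4   : [-43, -4]
over : [-43, -4, -43]
mod  : [-43, -4]
over : [-43, -4, -43]
dup  : [-43, -4, -43, -43]
swap : [-43, -4, -43, -43]
dup  : [-43, -4, -43, -43, -43]
drop : [-43, -4, -43, -43]
rot  : [-43, -43, -43, -4]
drop : [-43, -43, -43]
-23  : [-43, -43, -43, -23]
swap : [-43, -43, -23, -43]
drop : [-43, -43, -23]
+    : [-43, -66]
dup  : [-43, -66, -66]
-    : [-43, 0]

2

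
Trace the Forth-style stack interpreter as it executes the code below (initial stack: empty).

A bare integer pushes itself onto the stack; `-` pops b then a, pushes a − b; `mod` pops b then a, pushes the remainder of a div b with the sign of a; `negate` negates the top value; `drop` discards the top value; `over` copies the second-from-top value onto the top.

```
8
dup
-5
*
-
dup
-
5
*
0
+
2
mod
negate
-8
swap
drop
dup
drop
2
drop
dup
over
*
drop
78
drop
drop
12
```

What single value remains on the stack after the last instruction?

8      -> 8
dup    -> 8 8
-5     -> 8 8 -5
*      -> 8 -40
-      -> 48
dup    -> 48 48
-      -> 0
5      -> 0 5
*      -> 0
0      -> 0 0
+      -> 0
2      -> 0 2
mod    -> 0
negate -> 0
-8     -> 0 -8
swap   -> -8 0
drop   -> -8
dup    -> -8 -8
drop   -> -8
2      -> -8 2
drop   -> -8
dup    -> -8 -8
over   -> -8 -8 -8
*      -> -8 64
drop   -> -8
78     -> -8 78
drop   -> -8
drop   -> (empty)
12     -> 12

12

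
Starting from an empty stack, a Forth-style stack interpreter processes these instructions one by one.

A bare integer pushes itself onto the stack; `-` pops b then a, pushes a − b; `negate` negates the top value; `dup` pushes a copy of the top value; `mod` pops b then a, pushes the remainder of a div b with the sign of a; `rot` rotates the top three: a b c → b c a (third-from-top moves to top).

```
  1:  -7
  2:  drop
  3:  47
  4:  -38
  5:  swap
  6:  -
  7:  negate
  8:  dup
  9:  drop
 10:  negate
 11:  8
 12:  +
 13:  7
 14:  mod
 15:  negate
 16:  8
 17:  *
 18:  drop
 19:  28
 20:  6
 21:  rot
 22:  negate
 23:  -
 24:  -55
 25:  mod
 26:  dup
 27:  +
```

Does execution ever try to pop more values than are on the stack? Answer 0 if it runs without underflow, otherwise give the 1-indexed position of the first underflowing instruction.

-7      -7
drop    (empty)
47      47
-38     47 -38
swap    -38 47
-       -85
negate  85
dup     85 85
drop    85
negate  -85
8       -85 8
+       -77
7       -77 7
mod     0
negate  0
8       0 8
*       0
drop    (empty)
28      28
6       28 6
rot  — needs 3 operands, stack has 2 → underflow

21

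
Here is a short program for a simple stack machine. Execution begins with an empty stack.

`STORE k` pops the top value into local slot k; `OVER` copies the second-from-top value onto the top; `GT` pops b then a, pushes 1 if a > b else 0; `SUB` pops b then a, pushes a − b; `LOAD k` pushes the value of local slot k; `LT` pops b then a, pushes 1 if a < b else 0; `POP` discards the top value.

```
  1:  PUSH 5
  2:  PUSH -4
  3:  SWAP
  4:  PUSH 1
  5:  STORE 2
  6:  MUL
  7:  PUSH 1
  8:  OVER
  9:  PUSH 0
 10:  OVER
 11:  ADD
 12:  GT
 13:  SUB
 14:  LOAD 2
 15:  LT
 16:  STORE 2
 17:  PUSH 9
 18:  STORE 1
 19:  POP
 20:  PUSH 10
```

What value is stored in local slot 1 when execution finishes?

9

PUSH 5  -> 5
PUSH -4 -> 5 -4
SWAP    -> -4 5
PUSH 1  -> -4 5 1
STORE 2 -> -4 5
MUL     -> -20
PUSH 1  -> -20 1
OVER    -> -20 1 -20
PUSH 0  -> -20 1 -20 0
OVER    -> -20 1 -20 0 -20
ADD     -> -20 1 -20 -20
GT      -> -20 1 0
SUB     -> -20 1
LOAD 2  -> -20 1 1
LT      -> -20 0
STORE 2 -> -20
PUSH 9  -> -20 9
STORE 1 -> -20
POP     -> (empty)
PUSH 10 -> 10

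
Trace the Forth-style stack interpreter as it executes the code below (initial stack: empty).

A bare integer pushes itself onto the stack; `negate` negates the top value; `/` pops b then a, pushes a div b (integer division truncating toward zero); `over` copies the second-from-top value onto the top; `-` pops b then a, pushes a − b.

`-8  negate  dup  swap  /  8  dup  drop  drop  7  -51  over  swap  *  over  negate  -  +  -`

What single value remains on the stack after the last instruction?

-8     : [-8]
negate : [8]
dup    : [8, 8]
swap   : [8, 8]
/      : [1]
8      : [1, 8]
dup    : [1, 8, 8]
drop   : [1, 8]
drop   : [1]
7      : [1, 7]
-51    : [1, 7, -51]
over   : [1, 7, -51, 7]
swap   : [1, 7, 7, -51]
*      : [1, 7, -357]
over   : [1, 7, -357, 7]
negate : [1, 7, -357, -7]
-      : [1, 7, -350]
+      : [1, -343]
-      : [344]

344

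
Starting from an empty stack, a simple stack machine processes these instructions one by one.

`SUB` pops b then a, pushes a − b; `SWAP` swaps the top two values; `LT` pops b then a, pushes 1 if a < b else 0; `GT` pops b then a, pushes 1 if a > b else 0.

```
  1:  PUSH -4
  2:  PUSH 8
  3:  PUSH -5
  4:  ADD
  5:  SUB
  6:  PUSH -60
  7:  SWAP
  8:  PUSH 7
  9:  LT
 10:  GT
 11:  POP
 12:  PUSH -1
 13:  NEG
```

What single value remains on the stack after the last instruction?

1

PUSH -4  → [-4]
PUSH 8   → [-4, 8]
PUSH -5  → [-4, 8, -5]
ADD      → [-4, 3]
SUB      → [-7]
PUSH -60 → [-7, -60]
SWAP     → [-60, -7]
PUSH 7   → [-60, -7, 7]
LT       → [-60, 1]
GT       → [0]
POP      → []
PUSH -1  → [-1]
NEG      → [1]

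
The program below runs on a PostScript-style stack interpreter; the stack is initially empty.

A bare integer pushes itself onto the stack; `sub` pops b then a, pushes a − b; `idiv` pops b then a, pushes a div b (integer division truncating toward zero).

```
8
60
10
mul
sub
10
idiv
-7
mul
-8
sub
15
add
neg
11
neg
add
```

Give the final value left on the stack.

8    -> 8
60   -> 8 60
10   -> 8 60 10
mul  -> 8 600
sub  -> -592
10   -> -592 10
idiv -> -59
-7   -> -59 -7
mul  -> 413
-8   -> 413 -8
sub  -> 421
15   -> 421 15
add  -> 436
neg  -> -436
11   -> -436 11
neg  -> -436 -11
add  -> -447

-447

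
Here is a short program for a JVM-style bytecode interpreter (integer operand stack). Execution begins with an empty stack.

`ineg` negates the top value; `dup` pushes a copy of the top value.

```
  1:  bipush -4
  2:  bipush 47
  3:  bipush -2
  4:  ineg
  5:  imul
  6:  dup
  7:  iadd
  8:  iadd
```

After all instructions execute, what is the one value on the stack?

bipush -4 → [-4]
bipush 47 → [-4, 47]
bipush -2 → [-4, 47, -2]
ineg      → [-4, 47, 2]
imul      → [-4, 94]
dup       → [-4, 94, 94]
iadd      → [-4, 188]
iadd      → [184]

184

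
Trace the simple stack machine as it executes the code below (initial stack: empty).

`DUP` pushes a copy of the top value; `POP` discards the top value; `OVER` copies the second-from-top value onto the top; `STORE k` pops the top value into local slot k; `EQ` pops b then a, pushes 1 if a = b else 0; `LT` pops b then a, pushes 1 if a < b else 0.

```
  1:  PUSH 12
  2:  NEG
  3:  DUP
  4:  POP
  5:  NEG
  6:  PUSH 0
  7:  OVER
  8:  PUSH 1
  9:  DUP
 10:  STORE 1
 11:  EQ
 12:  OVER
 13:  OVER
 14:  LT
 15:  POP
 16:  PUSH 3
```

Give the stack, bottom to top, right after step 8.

PUSH 12  [12]
NEG      [-12]
DUP      [-12, -12]
POP      [-12]
NEG      [12]
PUSH 0   [12, 0]
OVER     [12, 0, 12]
PUSH 1   [12, 0, 12, 1]

[12, 0, 12, 1]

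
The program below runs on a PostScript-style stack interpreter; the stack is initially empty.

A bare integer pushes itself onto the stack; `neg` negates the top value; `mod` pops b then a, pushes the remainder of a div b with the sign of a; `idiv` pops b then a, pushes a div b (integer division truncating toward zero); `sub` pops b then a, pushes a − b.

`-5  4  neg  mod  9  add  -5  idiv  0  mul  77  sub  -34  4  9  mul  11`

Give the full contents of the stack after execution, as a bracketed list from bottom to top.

-5   -> -5
4    -> -5 4
neg  -> -5 -4
mod  -> -1
9    -> -1 9
add  -> 8
-5   -> 8 -5
idiv -> -1
0    -> -1 0
mul  -> 0
77   -> 0 77
sub  -> -77
-34  -> -77 -34
4    -> -77 -34 4
9    -> -77 -34 4 9
mul  -> -77 -34 36
11   -> -77 -34 36 11

[-77, -34, 36, 11]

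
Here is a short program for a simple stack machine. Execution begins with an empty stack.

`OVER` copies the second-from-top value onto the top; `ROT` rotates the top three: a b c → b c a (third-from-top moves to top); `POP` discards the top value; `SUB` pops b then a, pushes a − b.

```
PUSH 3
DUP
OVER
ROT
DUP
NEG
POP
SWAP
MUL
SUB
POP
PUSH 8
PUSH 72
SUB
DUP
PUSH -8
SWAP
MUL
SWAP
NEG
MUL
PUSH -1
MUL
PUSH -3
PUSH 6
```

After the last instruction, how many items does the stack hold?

3

PUSH 3   [3]
DUP      [3, 3]
OVER     [3, 3, 3]
ROT      [3, 3, 3]
DUP      [3, 3, 3, 3]
NEG      [3, 3, 3, -3]
POP      [3, 3, 3]
SWAP     [3, 3, 3]
MUL      [3, 9]
SUB      [-6]
POP      []
PUSH 8   [8]
PUSH 72  [8, 72]
SUB      [-64]
DUP      [-64, -64]
PUSH -8  [-64, -64, -8]
SWAP     [-64, -8, -64]
MUL      [-64, 512]
SWAP     [512, -64]
NEG      [512, 64]
MUL      [32768]
PUSH -1  [32768, -1]
MUL      [-32768]
PUSH -3  [-32768, -3]
PUSH 6   [-32768, -3, 6]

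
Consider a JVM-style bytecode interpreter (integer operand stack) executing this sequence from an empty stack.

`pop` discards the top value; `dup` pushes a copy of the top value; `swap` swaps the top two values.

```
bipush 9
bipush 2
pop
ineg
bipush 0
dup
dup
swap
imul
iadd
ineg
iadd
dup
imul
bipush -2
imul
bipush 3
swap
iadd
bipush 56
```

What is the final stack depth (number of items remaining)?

2

bipush 9   [9]
bipush 2   [9, 2]
pop        [9]
ineg       [-9]
bipush 0   [-9, 0]
dup        [-9, 0, 0]
dup        [-9, 0, 0, 0]
swap       [-9, 0, 0, 0]
imul       [-9, 0, 0]
iadd       [-9, 0]
ineg       [-9, 0]
iadd       [-9]
dup        [-9, -9]
imul       [81]
bipush -2  [81, -2]
imul       [-162]
bipush 3   [-162, 3]
swap       [3, -162]
iadd       [-159]
bipush 56  [-159, 56]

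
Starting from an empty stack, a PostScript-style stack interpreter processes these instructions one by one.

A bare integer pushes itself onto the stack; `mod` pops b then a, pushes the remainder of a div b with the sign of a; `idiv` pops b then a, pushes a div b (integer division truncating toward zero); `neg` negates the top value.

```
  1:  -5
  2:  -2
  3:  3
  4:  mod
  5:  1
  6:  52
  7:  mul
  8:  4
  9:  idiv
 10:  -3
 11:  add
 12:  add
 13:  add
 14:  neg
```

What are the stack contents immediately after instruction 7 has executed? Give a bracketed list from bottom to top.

-5  : -5
-2  : -5 -2
3   : -5 -2 3
mod : -5 -2
1   : -5 -2 1
52  : -5 -2 1 52
mul : -5 -2 52

[-5, -2, 52]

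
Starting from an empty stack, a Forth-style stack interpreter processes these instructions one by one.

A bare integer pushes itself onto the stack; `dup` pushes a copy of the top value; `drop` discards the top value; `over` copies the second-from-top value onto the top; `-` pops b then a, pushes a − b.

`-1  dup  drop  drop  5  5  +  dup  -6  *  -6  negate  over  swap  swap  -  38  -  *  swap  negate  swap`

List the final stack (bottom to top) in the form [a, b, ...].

-1      [-1]
dup     [-1, -1]
drop    [-1]
drop    []
5       [5]
5       [5, 5]
+       [10]
dup     [10, 10]
-6      [10, 10, -6]
*       [10, -60]
-6      [10, -60, -6]
negate  [10, -60, 6]
over    [10, -60, 6, -60]
swap    [10, -60, -60, 6]
swap    [10, -60, 6, -60]
-       [10, -60, 66]
38      [10, -60, 66, 38]
-       [10, -60, 28]
*       [10, -1680]
swap    [-1680, 10]
negate  [-1680, -10]
swap    [-10, -1680]

[-10, -1680]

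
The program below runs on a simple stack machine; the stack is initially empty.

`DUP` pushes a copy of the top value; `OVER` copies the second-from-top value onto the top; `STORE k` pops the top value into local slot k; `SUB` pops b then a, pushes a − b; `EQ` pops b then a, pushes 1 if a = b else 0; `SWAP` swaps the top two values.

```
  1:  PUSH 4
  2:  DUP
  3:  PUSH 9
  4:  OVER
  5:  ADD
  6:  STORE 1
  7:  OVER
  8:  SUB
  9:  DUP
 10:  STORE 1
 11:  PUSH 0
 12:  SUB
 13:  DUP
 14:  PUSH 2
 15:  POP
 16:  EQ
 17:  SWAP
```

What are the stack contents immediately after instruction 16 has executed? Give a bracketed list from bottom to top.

[4, 1]

PUSH 4  : 4
DUP     : 4 4
PUSH 9  : 4 4 9
OVER    : 4 4 9 4
ADD     : 4 4 13
STORE 1 : 4 4
OVER    : 4 4 4
SUB     : 4 0
DUP     : 4 0 0
STORE 1 : 4 0
PUSH 0  : 4 0 0
SUB     : 4 0
DUP     : 4 0 0
PUSH 2  : 4 0 0 2
POP     : 4 0 0
EQ      : 4 1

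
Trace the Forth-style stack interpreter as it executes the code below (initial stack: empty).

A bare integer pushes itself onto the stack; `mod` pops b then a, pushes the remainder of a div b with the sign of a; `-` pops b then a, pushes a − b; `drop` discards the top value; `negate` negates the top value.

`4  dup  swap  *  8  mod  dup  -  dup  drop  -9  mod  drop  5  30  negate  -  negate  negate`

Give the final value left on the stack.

4      -> [4]
dup    -> [4, 4]
swap   -> [4, 4]
*      -> [16]
8      -> [16, 8]
mod    -> [0]
dup    -> [0, 0]
-      -> [0]
dup    -> [0, 0]
drop   -> [0]
-9     -> [0, -9]
mod    -> [0]
drop   -> []
5      -> [5]
30     -> [5, 30]
negate -> [5, -30]
-      -> [35]
negate -> [-35]
negate -> [35]

35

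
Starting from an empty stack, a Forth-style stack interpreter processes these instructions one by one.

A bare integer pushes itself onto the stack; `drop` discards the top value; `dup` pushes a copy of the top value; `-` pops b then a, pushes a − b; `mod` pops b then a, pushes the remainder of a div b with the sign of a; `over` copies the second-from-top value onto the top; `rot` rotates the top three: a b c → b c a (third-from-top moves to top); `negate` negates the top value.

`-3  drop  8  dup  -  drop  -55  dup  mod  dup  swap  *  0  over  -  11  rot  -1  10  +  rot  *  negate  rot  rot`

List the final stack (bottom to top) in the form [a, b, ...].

[-99, 0, 0]

-3     -> [-3]
drop   -> []
8      -> [8]
dup    -> [8, 8]
-      -> [0]
drop   -> []
-55    -> [-55]
dup    -> [-55, -55]
mod    -> [0]
dup    -> [0, 0]
swap   -> [0, 0]
*      -> [0]
0      -> [0, 0]
over   -> [0, 0, 0]
-      -> [0, 0]
11     -> [0, 0, 11]
rot    -> [0, 11, 0]
-1     -> [0, 11, 0, -1]
10     -> [0, 11, 0, -1, 10]
+      -> [0, 11, 0, 9]
rot    -> [0, 0, 9, 11]
*      -> [0, 0, 99]
negate -> [0, 0, -99]
rot    -> [0, -99, 0]
rot    -> [-99, 0, 0]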